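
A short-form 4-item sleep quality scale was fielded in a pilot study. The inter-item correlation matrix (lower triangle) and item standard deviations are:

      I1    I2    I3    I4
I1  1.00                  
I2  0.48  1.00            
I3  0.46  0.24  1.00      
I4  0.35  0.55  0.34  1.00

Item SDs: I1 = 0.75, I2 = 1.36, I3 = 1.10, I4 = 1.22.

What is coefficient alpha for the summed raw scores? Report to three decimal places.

Σσ²ᵢ = 0.75² + 1.36² + 1.10² + 1.22² = 5.1105
Covariances σ_ij = r_ij · s_i · s_j:
  σ(I1,I2) = 0.48 × 0.75 × 1.36 = 0.4896
  σ(I1,I3) = 0.46 × 0.75 × 1.10 = 0.3795
  σ(I1,I4) = 0.35 × 0.75 × 1.22 = 0.3202
  σ(I2,I3) = 0.24 × 1.36 × 1.10 = 0.3590
  σ(I2,I4) = 0.55 × 1.36 × 1.22 = 0.9126
  σ(I3,I4) = 0.34 × 1.10 × 1.22 = 0.4563
σ²_T = Σσ²ᵢ + 2·Σσ_ij = 5.1105 + 2 × 2.9172 = 10.9449
α = (4/3)·(1 − 5.1105/10.9449) = 0.711

α = 0.711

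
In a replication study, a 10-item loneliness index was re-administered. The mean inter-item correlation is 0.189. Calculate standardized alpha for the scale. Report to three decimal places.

Standardized α = k·r̄ / (1 + (k−1)·r̄) = 10 × 0.189 / (1 + 9 × 0.189)
  = 1.8900 / 2.7010 = 0.700

α = 0.700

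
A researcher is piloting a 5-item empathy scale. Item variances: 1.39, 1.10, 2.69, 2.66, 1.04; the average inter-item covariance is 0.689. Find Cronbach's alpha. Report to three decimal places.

sum of item variances = 1.39 + 1.10 + 2.69 + 2.66 + 1.04 = 8.88
Sum of the 10 distinct covariances = 10 × 0.689 = 6.890
Var(T) = sum of item variances + 2·Σcov = 8.88 + 2 × 6.890 = 22.660
α = (5/4)·(1 − 8.88/22.660) = 0.760

Cronbach's alpha = 0.760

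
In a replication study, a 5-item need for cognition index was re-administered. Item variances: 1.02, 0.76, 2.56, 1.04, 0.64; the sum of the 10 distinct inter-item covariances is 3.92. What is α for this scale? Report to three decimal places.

Σσ²ᵢ = 1.02 + 0.76 + 2.56 + 1.04 + 0.64 = 6.02
Sum of distinct covariances = 3.92
Var(T) = Σσ²ᵢ + 2·Σcov = 6.02 + 2 × 3.92 = 13.86
α = (5/4)·(1 − 6.02/13.86) = 0.707

α = 0.707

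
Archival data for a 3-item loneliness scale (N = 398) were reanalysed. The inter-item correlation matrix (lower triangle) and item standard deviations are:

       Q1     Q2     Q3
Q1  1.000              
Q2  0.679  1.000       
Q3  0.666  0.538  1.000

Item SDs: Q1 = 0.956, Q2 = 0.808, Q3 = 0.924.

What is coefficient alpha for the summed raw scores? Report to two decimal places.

coefficient alpha = 0.83

Σσ²ᵢ = 0.956² + 0.808² + 0.924² = 2.4206
Covariances σ_ij = r_ij · s_i · s_j:
  σ(Q1,Q2) = 0.679 × 0.956 × 0.808 = 0.5245
  σ(Q1,Q3) = 0.666 × 0.956 × 0.924 = 0.5883
  σ(Q2,Q3) = 0.538 × 0.808 × 0.924 = 0.4017
σ²_T = Σσ²ᵢ + 2·Σσ_ij = 2.4206 + 2 × 1.5145 = 5.4496
α = (3/2)·(1 − 2.4206/5.4496) = 0.83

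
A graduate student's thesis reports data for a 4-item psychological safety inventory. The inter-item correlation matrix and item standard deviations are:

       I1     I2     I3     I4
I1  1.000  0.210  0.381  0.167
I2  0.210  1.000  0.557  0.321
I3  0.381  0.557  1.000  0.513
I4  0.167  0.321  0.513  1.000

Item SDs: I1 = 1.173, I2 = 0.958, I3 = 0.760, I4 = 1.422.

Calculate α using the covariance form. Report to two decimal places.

α = 0.64

Σσ²ᵢ = 1.173² + 0.958² + 0.760² + 1.422² = 4.8934
Covariances σ_ij = r_ij · s_i · s_j:
  σ(I1,I2) = 0.210 × 1.173 × 0.958 = 0.2360
  σ(I1,I3) = 0.381 × 1.173 × 0.760 = 0.3397
  σ(I1,I4) = 0.167 × 1.173 × 1.422 = 0.2786
  σ(I2,I3) = 0.557 × 0.958 × 0.760 = 0.4055
  σ(I2,I4) = 0.321 × 0.958 × 1.422 = 0.4373
  σ(I3,I4) = 0.513 × 0.760 × 1.422 = 0.5544
σ²_T = Σσ²ᵢ + 2·Σσ_ij = 4.8934 + 2 × 2.2515 = 9.3964
α = (4/3)·(1 − 4.8934/9.3964) = 0.64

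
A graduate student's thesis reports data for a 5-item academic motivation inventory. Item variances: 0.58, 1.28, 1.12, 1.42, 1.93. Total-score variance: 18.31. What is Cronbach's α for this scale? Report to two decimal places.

sum of item variances = 0.58 + 1.28 + 1.12 + 1.42 + 1.93 = 6.33
α = (k/(k−1))·(1 − sum of item variances/Var(T)) = (5/4)·(1 − 6.33/18.31) = 0.82

Cronbach's α = 0.82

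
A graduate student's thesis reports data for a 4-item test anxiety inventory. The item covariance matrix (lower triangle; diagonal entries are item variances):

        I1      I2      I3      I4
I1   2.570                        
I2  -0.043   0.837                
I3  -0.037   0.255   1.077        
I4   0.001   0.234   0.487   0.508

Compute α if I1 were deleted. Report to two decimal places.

α = 0.67

Remaining items: I2, I3, I4 (k = 3).
Σσ²ᵢ = 0.837 + 1.077 + 0.508 = 2.422
σ²_total = 2.422 + 2 × 0.976 = 4.374
α (item deleted) = (3/2)·(1 − 2.422/4.374) = 0.67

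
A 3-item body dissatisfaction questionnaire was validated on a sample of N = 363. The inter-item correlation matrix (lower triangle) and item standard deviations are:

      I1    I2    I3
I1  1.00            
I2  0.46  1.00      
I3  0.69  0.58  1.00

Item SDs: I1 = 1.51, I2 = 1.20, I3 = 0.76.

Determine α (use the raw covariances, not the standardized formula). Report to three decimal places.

Σσ²ᵢ = 1.51² + 1.20² + 0.76² = 4.2977
Covariances σ_ij = r_ij · s_i · s_j:
  σ(I1,I2) = 0.46 × 1.51 × 1.20 = 0.8335
  σ(I1,I3) = 0.69 × 1.51 × 0.76 = 0.7918
  σ(I2,I3) = 0.58 × 1.20 × 0.76 = 0.5290
σ²_T = Σσ²ᵢ + 2·Σσ_ij = 4.2977 + 2 × 2.1543 = 8.6063
α = (3/2)·(1 − 4.2977/8.6063) = 0.751

α = 0.751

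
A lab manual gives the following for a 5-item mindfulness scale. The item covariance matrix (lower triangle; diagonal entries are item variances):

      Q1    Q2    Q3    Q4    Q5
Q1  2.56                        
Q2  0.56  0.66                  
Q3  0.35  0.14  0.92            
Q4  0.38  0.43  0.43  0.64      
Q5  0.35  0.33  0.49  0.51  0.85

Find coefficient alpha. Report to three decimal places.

Σσᵢ² = 2.56 + 0.66 + 0.92 + 0.64 + 0.85 = 5.63
Sum of the distinct covariances = 3.97
σ²_T = 5.63 + 2 × 3.97 = 13.57
α = (k/(k−1))·(1 − Σσᵢ²/σ²_T) = (5/4)·(1 − 5.63/13.57) = 0.731

α = 0.731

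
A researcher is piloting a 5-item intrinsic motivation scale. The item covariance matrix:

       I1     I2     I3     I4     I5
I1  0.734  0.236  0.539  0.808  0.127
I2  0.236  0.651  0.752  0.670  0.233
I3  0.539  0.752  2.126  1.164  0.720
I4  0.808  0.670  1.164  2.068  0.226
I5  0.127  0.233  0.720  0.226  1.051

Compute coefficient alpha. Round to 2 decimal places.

ΣVar(i) = 0.734 + 0.651 + 2.126 + 2.068 + 1.051 = 6.630
Σ_{i<j} σ_ij = 5.475
σ²_total = 6.630 + 2 × 5.475 = 17.580
α = (k/(k−1))·(1 − ΣVar(i)/σ²_total) = (5/4)·(1 − 6.630/17.580) = 0.78

α = 0.78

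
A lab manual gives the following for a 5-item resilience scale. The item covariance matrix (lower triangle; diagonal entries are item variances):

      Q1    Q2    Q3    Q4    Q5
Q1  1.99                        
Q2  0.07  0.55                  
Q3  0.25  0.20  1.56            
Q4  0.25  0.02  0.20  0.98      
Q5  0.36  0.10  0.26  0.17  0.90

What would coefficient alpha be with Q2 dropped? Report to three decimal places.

α = 0.472

Remaining items: Q1, Q3, Q4, Q5 (k = 4).
Σσ²ᵢ = 1.99 + 1.56 + 0.98 + 0.90 = 5.43
total variance = 5.43 + 2 × 1.49 = 8.41
α (item deleted) = (4/3)·(1 − 5.43/8.41) = 0.472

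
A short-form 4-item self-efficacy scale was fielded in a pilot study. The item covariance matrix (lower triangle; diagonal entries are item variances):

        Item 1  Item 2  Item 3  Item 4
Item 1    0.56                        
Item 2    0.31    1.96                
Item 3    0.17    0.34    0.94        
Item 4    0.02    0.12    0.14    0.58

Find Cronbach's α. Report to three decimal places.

α = 0.470

ΣVar(i) = 0.56 + 1.96 + 0.94 + 0.58 = 4.04
Sum of off-diagonal covariances = 1.10
Var(T) = 4.04 + 2 × 1.10 = 6.24
α = (k/(k−1))·(1 − ΣVar(i)/Var(T)) = (4/3)·(1 − 4.04/6.24) = 0.470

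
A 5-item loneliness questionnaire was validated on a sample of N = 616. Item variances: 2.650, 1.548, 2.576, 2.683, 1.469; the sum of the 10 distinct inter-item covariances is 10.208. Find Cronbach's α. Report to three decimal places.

Cronbach's α = 0.814

sum of item variances = 2.650 + 1.548 + 2.576 + 2.683 + 1.469 = 10.926
Sum of distinct covariances = 10.208
Var(T) = sum of item variances + 2·Σcov = 10.926 + 2 × 10.208 = 31.342
α = (5/4)·(1 − 10.926/31.342) = 0.814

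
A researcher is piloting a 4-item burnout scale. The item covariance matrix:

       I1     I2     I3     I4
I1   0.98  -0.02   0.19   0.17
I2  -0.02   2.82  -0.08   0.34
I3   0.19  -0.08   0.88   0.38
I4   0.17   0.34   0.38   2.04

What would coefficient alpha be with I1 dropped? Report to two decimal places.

Remaining items: I2, I3, I4 (k = 3).
sum of item variances = 2.82 + 0.88 + 2.04 = 5.74
Var(T) = 5.74 + 2 × 0.64 = 7.02
α (item deleted) = (3/2)·(1 − 5.74/7.02) = 0.27

coefficient alpha = 0.27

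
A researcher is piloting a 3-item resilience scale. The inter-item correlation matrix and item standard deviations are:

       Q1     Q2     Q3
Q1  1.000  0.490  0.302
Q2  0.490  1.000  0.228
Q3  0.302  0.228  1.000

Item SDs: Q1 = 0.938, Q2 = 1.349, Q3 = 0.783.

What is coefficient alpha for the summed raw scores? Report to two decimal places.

coefficient alpha = 0.59

Σσ²ᵢ = 0.938² + 1.349² + 0.783² = 3.3127
Covariances σ_ij = r_ij · s_i · s_j:
  σ(Q1,Q2) = 0.490 × 0.938 × 1.349 = 0.6200
  σ(Q1,Q3) = 0.302 × 0.938 × 0.783 = 0.2218
  σ(Q2,Q3) = 0.228 × 1.349 × 0.783 = 0.2408
σ²_T = Σσ²ᵢ + 2·Σσ_ij = 3.3127 + 2 × 1.0826 = 5.4779
α = (3/2)·(1 − 3.3127/5.4779) = 0.59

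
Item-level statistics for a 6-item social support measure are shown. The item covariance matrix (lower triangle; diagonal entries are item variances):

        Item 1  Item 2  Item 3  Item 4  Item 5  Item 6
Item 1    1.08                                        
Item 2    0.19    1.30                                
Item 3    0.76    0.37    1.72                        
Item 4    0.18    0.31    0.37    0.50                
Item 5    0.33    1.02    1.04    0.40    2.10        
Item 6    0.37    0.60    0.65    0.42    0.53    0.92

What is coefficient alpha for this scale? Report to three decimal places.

coefficient alpha = 0.797

sum of item variances = 1.08 + 1.30 + 1.72 + 0.50 + 2.10 + 0.92 = 7.62
Sum of off-diagonal covariances = 7.54
total variance = 7.62 + 2 × 7.54 = 22.70
α = (k/(k−1))·(1 − sum of item variances/total variance) = (6/5)·(1 − 7.62/22.70) = 0.797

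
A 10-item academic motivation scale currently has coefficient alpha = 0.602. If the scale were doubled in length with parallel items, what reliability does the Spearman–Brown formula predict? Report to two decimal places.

Length factor m = 2
α' = m·α / (1 + (m−1)·α)
   = 2 × 0.602 / (1 + (2 − 1) × 0.602)
   = 1.2040 / 1.6020 = 0.75

predicted reliability = 0.75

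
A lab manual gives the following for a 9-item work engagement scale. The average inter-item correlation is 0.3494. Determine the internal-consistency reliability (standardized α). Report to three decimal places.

Standardized α = k·r̄ / (1 + (k−1)·r̄) = 9 × 0.3494 / (1 + 8 × 0.3494)
  = 3.1446 / 3.7952 = 0.829

standardized α = 0.829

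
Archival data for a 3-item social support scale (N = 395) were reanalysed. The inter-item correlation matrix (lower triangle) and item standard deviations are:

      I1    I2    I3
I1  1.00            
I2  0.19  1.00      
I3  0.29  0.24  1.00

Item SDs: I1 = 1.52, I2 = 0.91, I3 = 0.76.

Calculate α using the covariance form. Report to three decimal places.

α = 0.437

Σσ²ᵢ = 1.52² + 0.91² + 0.76² = 3.7161
Covariances σ_ij = r_ij · s_i · s_j:
  σ(I1,I2) = 0.19 × 1.52 × 0.91 = 0.2628
  σ(I1,I3) = 0.29 × 1.52 × 0.76 = 0.3350
  σ(I2,I3) = 0.24 × 0.91 × 0.76 = 0.1660
σ²_T = Σσ²ᵢ + 2·Σσ_ij = 3.7161 + 2 × 0.7638 = 5.2437
α = (3/2)·(1 − 3.7161/5.2437) = 0.437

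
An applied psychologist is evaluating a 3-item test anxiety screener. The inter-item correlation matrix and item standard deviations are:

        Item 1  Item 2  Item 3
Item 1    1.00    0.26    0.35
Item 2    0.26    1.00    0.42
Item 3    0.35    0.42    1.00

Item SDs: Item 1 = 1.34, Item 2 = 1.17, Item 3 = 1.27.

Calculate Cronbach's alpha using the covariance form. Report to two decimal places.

Σσ²ᵢ = 1.34² + 1.17² + 1.27² = 4.7774
Covariances σ_ij = r_ij · s_i · s_j:
  σ(Item 1,Item 2) = 0.26 × 1.34 × 1.17 = 0.4076
  σ(Item 1,Item 3) = 0.35 × 1.34 × 1.27 = 0.5956
  σ(Item 2,Item 3) = 0.42 × 1.17 × 1.27 = 0.6241
σ²_T = Σσ²ᵢ + 2·Σσ_ij = 4.7774 + 2 × 1.6273 = 8.0320
α = (3/2)·(1 − 4.7774/8.0320) = 0.61

Cronbach's alpha = 0.61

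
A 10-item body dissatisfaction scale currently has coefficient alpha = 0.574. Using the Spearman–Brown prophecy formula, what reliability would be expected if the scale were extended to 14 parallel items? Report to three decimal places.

predicted reliability = 0.654

Length factor m = 14/10 = 1.4000
α' = m·α / (1 + (m−1)·α)
   = 14/10 × 0.574 / (1 + (14/10 − 1) × 0.574)
   = 0.8036 / 1.2296 = 0.654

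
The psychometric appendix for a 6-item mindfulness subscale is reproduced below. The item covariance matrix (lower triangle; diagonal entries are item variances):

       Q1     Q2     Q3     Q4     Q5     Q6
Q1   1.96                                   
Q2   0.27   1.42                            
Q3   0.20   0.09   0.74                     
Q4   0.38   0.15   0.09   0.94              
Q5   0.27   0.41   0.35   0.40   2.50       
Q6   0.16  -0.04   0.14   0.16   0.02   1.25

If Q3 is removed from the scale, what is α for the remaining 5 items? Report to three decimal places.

Remaining items: Q1, Q2, Q4, Q5, Q6 (k = 5).
ΣVar(i) = 1.96 + 1.42 + 0.94 + 2.50 + 1.25 = 8.07
total variance = 8.07 + 2 × 2.18 = 12.43
α (item deleted) = (5/4)·(1 − 8.07/12.43) = 0.438

α = 0.438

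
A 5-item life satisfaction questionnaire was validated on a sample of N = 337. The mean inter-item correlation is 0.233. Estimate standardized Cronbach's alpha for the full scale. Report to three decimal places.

Standardized α = k·r̄ / (1 + (k−1)·r̄) = 5 × 0.233 / (1 + 4 × 0.233)
  = 1.1650 / 1.9320 = 0.603

standardized Cronbach's alpha = 0.603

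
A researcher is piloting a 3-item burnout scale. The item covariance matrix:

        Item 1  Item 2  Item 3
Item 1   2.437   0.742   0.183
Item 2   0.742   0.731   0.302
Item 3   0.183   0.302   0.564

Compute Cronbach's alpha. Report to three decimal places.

sum of item variances = 2.437 + 0.731 + 0.564 = 3.732
Sum of the distinct covariances = 1.227
σ²_T = 3.732 + 2 × 1.227 = 6.186
α = (k/(k−1))·(1 − sum of item variances/σ²_T) = (3/2)·(1 − 3.732/6.186) = 0.595

Cronbach's alpha = 0.595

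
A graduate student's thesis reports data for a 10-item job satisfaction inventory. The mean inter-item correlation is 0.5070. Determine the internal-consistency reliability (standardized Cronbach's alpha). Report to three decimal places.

α = 0.911

Standardized α = k·r̄ / (1 + (k−1)·r̄) = 10 × 0.5070 / (1 + 9 × 0.5070)
  = 5.0700 / 5.5630 = 0.911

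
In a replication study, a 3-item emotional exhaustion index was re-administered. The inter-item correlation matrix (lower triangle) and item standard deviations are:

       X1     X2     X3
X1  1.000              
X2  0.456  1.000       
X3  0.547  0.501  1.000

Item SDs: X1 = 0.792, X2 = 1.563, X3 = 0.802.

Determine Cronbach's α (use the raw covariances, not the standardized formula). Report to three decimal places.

Σσ²ᵢ = 0.792² + 1.563² + 0.802² = 3.7134
Covariances σ_ij = r_ij · s_i · s_j:
  σ(X1,X2) = 0.456 × 0.792 × 1.563 = 0.5645
  σ(X1,X3) = 0.547 × 0.792 × 0.802 = 0.3474
  σ(X2,X3) = 0.501 × 1.563 × 0.802 = 0.6280
σ²_T = Σσ²ᵢ + 2·Σσ_ij = 3.7134 + 2 × 1.5399 = 6.7932
α = (3/2)·(1 − 3.7134/6.7932) = 0.680

Cronbach's α = 0.680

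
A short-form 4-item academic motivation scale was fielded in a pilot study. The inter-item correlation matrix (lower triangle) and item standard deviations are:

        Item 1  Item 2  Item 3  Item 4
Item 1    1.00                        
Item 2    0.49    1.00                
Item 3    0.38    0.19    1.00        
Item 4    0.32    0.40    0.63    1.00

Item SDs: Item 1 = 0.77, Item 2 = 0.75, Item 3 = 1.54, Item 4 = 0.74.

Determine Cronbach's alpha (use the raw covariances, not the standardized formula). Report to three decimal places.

Cronbach's alpha = 0.673

Σσ²ᵢ = 0.77² + 0.75² + 1.54² + 0.74² = 4.0746
Covariances σ_ij = r_ij · s_i · s_j:
  σ(Item 1,Item 2) = 0.49 × 0.77 × 0.75 = 0.2830
  σ(Item 1,Item 3) = 0.38 × 0.77 × 1.54 = 0.4506
  σ(Item 1,Item 4) = 0.32 × 0.77 × 0.74 = 0.1823
  σ(Item 2,Item 3) = 0.19 × 0.75 × 1.54 = 0.2195
  σ(Item 2,Item 4) = 0.40 × 0.75 × 0.74 = 0.2220
  σ(Item 3,Item 4) = 0.63 × 1.54 × 0.74 = 0.7179
σ²_T = Σσ²ᵢ + 2·Σσ_ij = 4.0746 + 2 × 2.0753 = 8.2252
α = (4/3)·(1 − 4.0746/8.2252) = 0.673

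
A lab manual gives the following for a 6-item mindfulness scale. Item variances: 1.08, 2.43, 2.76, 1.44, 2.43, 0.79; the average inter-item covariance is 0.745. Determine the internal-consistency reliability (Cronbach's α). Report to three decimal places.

Σσᵢ² = 1.08 + 2.43 + 2.76 + 1.44 + 2.43 + 0.79 = 10.93
Sum of the 15 distinct covariances = 15 × 0.745 = 11.175
Var(T) = Σσᵢ² + 2·Σcov = 10.93 + 2 × 11.175 = 33.280
α = (6/5)·(1 − 10.93/33.280) = 0.806

α = 0.806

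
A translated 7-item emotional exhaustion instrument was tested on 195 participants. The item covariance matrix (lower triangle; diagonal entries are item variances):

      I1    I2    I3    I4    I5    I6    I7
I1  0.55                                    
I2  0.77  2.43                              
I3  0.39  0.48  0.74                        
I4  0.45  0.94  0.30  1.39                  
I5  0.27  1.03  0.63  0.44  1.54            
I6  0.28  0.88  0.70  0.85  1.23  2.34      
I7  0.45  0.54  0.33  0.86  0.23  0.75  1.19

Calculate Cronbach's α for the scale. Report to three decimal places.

Σσᵢ² = 0.55 + 2.43 + 0.74 + 1.39 + 1.54 + 2.34 + 1.19 = 10.18
Σ_{i<j} σ_ij = 12.80
σ²_T = 10.18 + 2 × 12.80 = 35.78
α = (k/(k−1))·(1 − Σσᵢ²/σ²_T) = (7/6)·(1 − 10.18/35.78) = 0.835

α = 0.835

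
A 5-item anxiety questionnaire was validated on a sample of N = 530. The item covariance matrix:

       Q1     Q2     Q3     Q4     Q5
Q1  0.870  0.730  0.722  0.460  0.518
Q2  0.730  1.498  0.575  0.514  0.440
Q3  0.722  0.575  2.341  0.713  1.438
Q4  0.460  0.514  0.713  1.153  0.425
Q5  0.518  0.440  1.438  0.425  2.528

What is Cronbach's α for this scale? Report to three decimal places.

Σσ²ᵢ = 0.870 + 1.498 + 2.341 + 1.153 + 2.528 = 8.390
Sum of the distinct covariances = 6.535
σ²_T = 8.390 + 2 × 6.535 = 21.460
α = (k/(k−1))·(1 − Σσ²ᵢ/σ²_T) = (5/4)·(1 − 8.390/21.460) = 0.761

Cronbach's α = 0.761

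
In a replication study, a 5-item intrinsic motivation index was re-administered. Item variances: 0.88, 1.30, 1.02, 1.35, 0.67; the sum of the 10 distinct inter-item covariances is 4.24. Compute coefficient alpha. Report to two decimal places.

coefficient alpha = 0.77

ΣVar(i) = 0.88 + 1.30 + 1.02 + 1.35 + 0.67 = 5.22
Sum of distinct covariances = 4.24
σ²_total = ΣVar(i) + 2·Σcov = 5.22 + 2 × 4.24 = 13.70
α = (5/4)·(1 − 5.22/13.70) = 0.77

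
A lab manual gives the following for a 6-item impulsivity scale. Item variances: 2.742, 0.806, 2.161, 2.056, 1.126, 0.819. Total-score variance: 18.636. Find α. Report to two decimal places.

sum of item variances = 2.742 + 0.806 + 2.161 + 2.056 + 1.126 + 0.819 = 9.710
α = (k/(k−1))·(1 − sum of item variances/σ²_T) = (6/5)·(1 − 9.710/18.636) = 0.57

α = 0.57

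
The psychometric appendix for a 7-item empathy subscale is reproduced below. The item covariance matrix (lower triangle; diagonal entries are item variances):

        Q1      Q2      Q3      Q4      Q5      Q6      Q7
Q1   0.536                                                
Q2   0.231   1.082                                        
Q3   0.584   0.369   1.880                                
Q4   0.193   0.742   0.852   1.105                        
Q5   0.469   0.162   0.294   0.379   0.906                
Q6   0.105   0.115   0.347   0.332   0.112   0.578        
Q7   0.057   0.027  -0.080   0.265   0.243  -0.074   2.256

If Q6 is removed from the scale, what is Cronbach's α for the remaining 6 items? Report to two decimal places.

Remaining items: Q1, Q2, Q3, Q4, Q5, Q7 (k = 6).
sum of item variances = 0.536 + 1.082 + 1.880 + 1.105 + 0.906 + 2.256 = 7.765
σ²_total = 7.765 + 2 × 4.787 = 17.339
α (item deleted) = (6/5)·(1 − 7.765/17.339) = 0.66

Cronbach's α = 0.66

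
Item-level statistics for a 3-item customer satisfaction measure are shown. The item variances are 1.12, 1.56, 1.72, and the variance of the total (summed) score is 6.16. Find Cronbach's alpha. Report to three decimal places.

α = 0.429

Σσ²ᵢ = 1.12 + 1.56 + 1.72 = 4.40
α = (k/(k−1))·(1 − Σσ²ᵢ/total variance) = (3/2)·(1 − 4.40/6.16) = 0.429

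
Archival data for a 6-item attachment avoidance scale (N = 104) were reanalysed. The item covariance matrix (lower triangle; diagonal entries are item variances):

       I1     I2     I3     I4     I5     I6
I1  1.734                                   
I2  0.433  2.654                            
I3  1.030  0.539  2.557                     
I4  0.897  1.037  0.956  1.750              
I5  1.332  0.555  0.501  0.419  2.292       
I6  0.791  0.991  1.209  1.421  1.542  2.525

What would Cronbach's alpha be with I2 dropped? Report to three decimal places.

Cronbach's alpha = 0.813

Remaining items: I1, I3, I4, I5, I6 (k = 5).
Σσ²ᵢ = 1.734 + 2.557 + 1.750 + 2.292 + 2.525 = 10.858
Var(T) = 10.858 + 2 × 10.098 = 31.054
α (item deleted) = (5/4)·(1 − 10.858/31.054) = 0.813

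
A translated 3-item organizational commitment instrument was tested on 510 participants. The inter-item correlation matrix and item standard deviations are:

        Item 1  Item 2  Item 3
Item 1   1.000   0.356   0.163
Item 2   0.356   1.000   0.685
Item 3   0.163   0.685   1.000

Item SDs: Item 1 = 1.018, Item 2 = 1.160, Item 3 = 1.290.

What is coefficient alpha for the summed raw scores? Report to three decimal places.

Σσ²ᵢ = 1.018² + 1.160² + 1.290² = 4.0460
Covariances σ_ij = r_ij · s_i · s_j:
  σ(Item 1,Item 2) = 0.356 × 1.018 × 1.160 = 0.4204
  σ(Item 1,Item 3) = 0.163 × 1.018 × 1.290 = 0.2141
  σ(Item 2,Item 3) = 0.685 × 1.160 × 1.290 = 1.0250
σ²_T = Σσ²ᵢ + 2·Σσ_ij = 4.0460 + 2 × 1.6595 = 7.3650
α = (3/2)·(1 − 4.0460/7.3650) = 0.676

α = 0.676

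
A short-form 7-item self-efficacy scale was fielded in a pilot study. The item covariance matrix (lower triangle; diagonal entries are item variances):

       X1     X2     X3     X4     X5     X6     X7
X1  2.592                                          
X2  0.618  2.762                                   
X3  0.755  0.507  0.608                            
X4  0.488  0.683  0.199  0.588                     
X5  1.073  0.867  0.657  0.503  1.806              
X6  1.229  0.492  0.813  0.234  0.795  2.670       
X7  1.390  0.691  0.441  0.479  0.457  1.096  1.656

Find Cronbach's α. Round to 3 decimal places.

Σσᵢ² = 2.592 + 2.762 + 0.608 + 0.588 + 1.806 + 2.670 + 1.656 = 12.682
Σ_{i<j} σ_ij = 14.467
σ²_T = 12.682 + 2 × 14.467 = 41.616
α = (k/(k−1))·(1 − Σσᵢ²/σ²_T) = (7/6)·(1 − 12.682/41.616) = 0.811

Cronbach's α = 0.811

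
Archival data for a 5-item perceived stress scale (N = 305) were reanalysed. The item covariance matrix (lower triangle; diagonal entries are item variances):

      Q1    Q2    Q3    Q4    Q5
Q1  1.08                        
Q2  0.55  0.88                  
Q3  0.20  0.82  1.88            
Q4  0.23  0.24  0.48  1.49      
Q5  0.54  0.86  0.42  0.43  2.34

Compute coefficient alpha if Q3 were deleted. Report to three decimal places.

Remaining items: Q1, Q2, Q4, Q5 (k = 4).
ΣVar(i) = 1.08 + 0.88 + 1.49 + 2.34 = 5.79
total variance = 5.79 + 2 × 2.85 = 11.49
α (item deleted) = (4/3)·(1 − 5.79/11.49) = 0.661

coefficient alpha = 0.661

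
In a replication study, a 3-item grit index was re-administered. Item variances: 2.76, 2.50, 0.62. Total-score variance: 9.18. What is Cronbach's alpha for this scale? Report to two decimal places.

Cronbach's alpha = 0.54

sum of item variances = 2.76 + 2.50 + 0.62 = 5.88
α = (k/(k−1))·(1 − sum of item variances/Var(T)) = (3/2)·(1 − 5.88/9.18) = 0.54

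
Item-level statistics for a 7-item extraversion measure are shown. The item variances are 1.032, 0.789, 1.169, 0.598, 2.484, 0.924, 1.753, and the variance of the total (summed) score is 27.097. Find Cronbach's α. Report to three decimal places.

α = 0.790

ΣVar(i) = 1.032 + 0.789 + 1.169 + 0.598 + 2.484 + 0.924 + 1.753 = 8.749
α = (k/(k−1))·(1 − ΣVar(i)/Var(T)) = (7/6)·(1 − 8.749/27.097) = 0.790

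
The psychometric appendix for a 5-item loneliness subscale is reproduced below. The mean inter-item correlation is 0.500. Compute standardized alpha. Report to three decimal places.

Standardized α = k·r̄ / (1 + (k−1)·r̄) = 5 × 0.500 / (1 + 4 × 0.500)
  = 2.5000 / 3.0000 = 0.833

standardized alpha = 0.833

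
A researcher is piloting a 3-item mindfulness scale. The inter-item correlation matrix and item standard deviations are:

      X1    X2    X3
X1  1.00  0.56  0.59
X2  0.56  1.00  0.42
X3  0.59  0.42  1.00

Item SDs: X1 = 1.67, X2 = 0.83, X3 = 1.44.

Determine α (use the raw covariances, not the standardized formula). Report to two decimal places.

Σσ²ᵢ = 1.67² + 0.83² + 1.44² = 5.5514
Covariances σ_ij = r_ij · s_i · s_j:
  σ(X1,X2) = 0.56 × 1.67 × 0.83 = 0.7762
  σ(X1,X3) = 0.59 × 1.67 × 1.44 = 1.4188
  σ(X2,X3) = 0.42 × 0.83 × 1.44 = 0.5020
σ²_T = Σσ²ᵢ + 2·Σσ_ij = 5.5514 + 2 × 2.6970 = 10.9454
α = (3/2)·(1 − 5.5514/10.9454) = 0.74

α = 0.74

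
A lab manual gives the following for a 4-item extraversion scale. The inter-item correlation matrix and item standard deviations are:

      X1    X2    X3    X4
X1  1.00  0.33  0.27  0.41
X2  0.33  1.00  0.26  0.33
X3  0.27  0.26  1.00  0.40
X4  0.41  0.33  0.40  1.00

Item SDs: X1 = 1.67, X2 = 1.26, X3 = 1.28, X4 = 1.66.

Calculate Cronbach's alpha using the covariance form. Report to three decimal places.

Σσ²ᵢ = 1.67² + 1.26² + 1.28² + 1.66² = 8.7705
Covariances σ_ij = r_ij · s_i · s_j:
  σ(X1,X2) = 0.33 × 1.67 × 1.26 = 0.6944
  σ(X1,X3) = 0.27 × 1.67 × 1.28 = 0.5772
  σ(X1,X4) = 0.41 × 1.67 × 1.66 = 1.1366
  σ(X2,X3) = 0.26 × 1.26 × 1.28 = 0.4193
  σ(X2,X4) = 0.33 × 1.26 × 1.66 = 0.6902
  σ(X3,X4) = 0.40 × 1.28 × 1.66 = 0.8499
σ²_T = Σσ²ᵢ + 2·Σσ_ij = 8.7705 + 2 × 4.3676 = 17.5057
α = (4/3)·(1 − 8.7705/17.5057) = 0.665

α = 0.665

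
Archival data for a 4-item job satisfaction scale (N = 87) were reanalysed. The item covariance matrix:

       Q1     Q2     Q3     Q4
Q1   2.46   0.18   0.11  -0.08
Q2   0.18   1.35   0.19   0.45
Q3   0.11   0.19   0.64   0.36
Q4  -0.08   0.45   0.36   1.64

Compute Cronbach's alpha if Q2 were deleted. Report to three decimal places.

Remaining items: Q1, Q3, Q4 (k = 3).
sum of item variances = 2.46 + 0.64 + 1.64 = 4.74
total variance = 4.74 + 2 × 0.39 = 5.52
α (item deleted) = (3/2)·(1 − 4.74/5.52) = 0.212

Cronbach's alpha = 0.212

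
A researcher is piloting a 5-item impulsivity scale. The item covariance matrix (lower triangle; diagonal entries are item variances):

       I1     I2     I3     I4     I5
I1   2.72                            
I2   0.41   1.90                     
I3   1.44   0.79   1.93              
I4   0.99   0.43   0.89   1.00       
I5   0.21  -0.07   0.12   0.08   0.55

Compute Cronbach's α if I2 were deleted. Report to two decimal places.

Cronbach's α = 0.73

Remaining items: I1, I3, I4, I5 (k = 4).
ΣVar(i) = 2.72 + 1.93 + 1.00 + 0.55 = 6.20
total variance = 6.20 + 2 × 3.73 = 13.66
α (item deleted) = (4/3)·(1 − 6.20/13.66) = 0.73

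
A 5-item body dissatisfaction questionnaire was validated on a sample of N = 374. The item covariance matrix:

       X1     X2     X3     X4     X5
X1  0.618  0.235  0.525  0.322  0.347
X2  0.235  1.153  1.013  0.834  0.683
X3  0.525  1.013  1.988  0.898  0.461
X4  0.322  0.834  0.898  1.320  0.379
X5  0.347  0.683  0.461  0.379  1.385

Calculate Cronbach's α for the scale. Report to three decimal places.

sum of item variances = 0.618 + 1.153 + 1.988 + 1.320 + 1.385 = 6.464
Σ_{i<j} σ_ij = 5.697
σ²_T = 6.464 + 2 × 5.697 = 17.858
α = (k/(k−1))·(1 − sum of item variances/σ²_T) = (5/4)·(1 − 6.464/17.858) = 0.798

α = 0.798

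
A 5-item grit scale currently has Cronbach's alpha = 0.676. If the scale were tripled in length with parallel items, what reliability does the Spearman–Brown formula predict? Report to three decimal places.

predicted reliability = 0.862

Length factor m = 3
α' = m·α / (1 + (m−1)·α)
   = 3 × 0.676 / (1 + (3 − 1) × 0.676)
   = 2.0280 / 2.3520 = 0.862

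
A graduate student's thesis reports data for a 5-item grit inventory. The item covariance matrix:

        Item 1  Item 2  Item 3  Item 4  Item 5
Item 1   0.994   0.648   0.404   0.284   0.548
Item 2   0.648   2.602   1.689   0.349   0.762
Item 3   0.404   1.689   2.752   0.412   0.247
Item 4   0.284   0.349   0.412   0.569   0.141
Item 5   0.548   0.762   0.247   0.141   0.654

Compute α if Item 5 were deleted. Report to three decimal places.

α = 0.697

Remaining items: Item 1, Item 2, Item 3, Item 4 (k = 4).
Σσᵢ² = 0.994 + 2.602 + 2.752 + 0.569 = 6.917
σ²_total = 6.917 + 2 × 3.786 = 14.489
α (item deleted) = (4/3)·(1 − 6.917/14.489) = 0.697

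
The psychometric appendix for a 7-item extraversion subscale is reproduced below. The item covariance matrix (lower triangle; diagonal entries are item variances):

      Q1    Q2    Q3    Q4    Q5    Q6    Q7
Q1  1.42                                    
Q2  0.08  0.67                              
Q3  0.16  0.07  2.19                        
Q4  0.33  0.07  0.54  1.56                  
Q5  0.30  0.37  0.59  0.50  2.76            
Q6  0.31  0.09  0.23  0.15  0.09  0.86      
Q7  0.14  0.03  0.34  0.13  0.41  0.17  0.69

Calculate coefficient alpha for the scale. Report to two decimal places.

α = 0.58

Σσ²ᵢ = 1.42 + 0.67 + 2.19 + 1.56 + 2.76 + 0.86 + 0.69 = 10.15
Sum of off-diagonal covariances = 5.10
σ²_T = 10.15 + 2 × 5.10 = 20.35
α = (k/(k−1))·(1 − Σσ²ᵢ/σ²_T) = (7/6)·(1 − 10.15/20.35) = 0.58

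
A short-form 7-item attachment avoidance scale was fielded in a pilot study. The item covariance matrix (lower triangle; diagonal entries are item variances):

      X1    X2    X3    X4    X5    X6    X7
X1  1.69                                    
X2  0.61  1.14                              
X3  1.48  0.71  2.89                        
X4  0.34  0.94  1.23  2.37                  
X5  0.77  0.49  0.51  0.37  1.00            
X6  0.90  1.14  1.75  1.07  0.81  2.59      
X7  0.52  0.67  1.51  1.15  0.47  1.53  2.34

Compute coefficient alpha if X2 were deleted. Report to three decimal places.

Remaining items: X1, X3, X4, X5, X6, X7 (k = 6).
Σσ²ᵢ = 1.69 + 2.89 + 2.37 + 1.00 + 2.59 + 2.34 = 12.88
σ²_total = 12.88 + 2 × 14.41 = 41.70
α (item deleted) = (6/5)·(1 − 12.88/41.70) = 0.829

α = 0.829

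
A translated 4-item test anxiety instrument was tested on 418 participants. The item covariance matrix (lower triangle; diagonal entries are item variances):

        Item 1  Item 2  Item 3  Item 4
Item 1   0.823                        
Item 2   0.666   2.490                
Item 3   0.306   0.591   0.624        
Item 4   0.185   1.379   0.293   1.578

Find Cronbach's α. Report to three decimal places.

α = 0.738

sum of item variances = 0.823 + 2.490 + 0.624 + 1.578 = 5.515
Sum of the distinct covariances = 3.420
σ²_total = 5.515 + 2 × 3.420 = 12.355
α = (k/(k−1))·(1 − sum of item variances/σ²_total) = (4/3)·(1 − 5.515/12.355) = 0.738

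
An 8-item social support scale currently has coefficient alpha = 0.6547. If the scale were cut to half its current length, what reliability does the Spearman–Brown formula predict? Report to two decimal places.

predicted reliability = 0.49

Length factor m = 1/2
α' = m·α / (1 − (1−m)·α)
   = 1/2 × 0.6547 / (1 − (1 − 1/2) × 0.6547)
   = 0.3273 / 0.6726 = 0.49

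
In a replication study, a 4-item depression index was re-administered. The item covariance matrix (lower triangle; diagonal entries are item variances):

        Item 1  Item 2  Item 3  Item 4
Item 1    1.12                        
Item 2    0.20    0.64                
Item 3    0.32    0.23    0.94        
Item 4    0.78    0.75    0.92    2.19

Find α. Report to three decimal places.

α = 0.756

sum of item variances = 1.12 + 0.64 + 0.94 + 2.19 = 4.89
Σ_{i<j} σ_ij = 3.20
Var(T) = 4.89 + 2 × 3.20 = 11.29
α = (k/(k−1))·(1 − sum of item variances/Var(T)) = (4/3)·(1 − 4.89/11.29) = 0.756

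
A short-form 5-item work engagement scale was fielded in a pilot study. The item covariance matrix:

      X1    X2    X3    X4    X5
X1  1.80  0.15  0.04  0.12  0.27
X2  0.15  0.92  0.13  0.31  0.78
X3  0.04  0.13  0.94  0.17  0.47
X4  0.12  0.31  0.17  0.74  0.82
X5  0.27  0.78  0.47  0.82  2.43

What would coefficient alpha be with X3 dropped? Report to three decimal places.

Remaining items: X1, X2, X4, X5 (k = 4).
Σσ²ᵢ = 1.80 + 0.92 + 0.74 + 2.43 = 5.89
total variance = 5.89 + 2 × 2.45 = 10.79
α (item deleted) = (4/3)·(1 − 5.89/10.79) = 0.605

α = 0.605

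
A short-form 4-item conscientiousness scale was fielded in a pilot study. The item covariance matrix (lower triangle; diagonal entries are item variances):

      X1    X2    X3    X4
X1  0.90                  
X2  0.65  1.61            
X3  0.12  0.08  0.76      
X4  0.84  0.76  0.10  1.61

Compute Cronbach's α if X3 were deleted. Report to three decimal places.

Cronbach's α = 0.783

Remaining items: X1, X2, X4 (k = 3).
Σσᵢ² = 0.90 + 1.61 + 1.61 = 4.12
Var(T) = 4.12 + 2 × 2.25 = 8.62
α (item deleted) = (3/2)·(1 − 4.12/8.62) = 0.783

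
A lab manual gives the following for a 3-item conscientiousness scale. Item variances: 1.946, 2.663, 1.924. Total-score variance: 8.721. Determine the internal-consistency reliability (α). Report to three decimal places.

α = 0.376

sum of item variances = 1.946 + 2.663 + 1.924 = 6.533
α = (k/(k−1))·(1 − sum of item variances/Var(T)) = (3/2)·(1 − 6.533/8.721) = 0.376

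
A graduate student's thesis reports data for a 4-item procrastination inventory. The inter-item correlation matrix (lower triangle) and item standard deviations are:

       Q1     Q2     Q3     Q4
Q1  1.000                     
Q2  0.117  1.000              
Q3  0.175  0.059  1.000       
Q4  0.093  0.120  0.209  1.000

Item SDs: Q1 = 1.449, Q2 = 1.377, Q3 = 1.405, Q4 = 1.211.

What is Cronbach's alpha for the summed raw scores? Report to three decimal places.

Σσ²ᵢ = 1.449² + 1.377² + 1.405² + 1.211² = 7.4363
Covariances σ_ij = r_ij · s_i · s_j:
  σ(Q1,Q2) = 0.117 × 1.449 × 1.377 = 0.2334
  σ(Q1,Q3) = 0.175 × 1.449 × 1.405 = 0.3563
  σ(Q1,Q4) = 0.093 × 1.449 × 1.211 = 0.1632
  σ(Q2,Q3) = 0.059 × 1.377 × 1.405 = 0.1141
  σ(Q2,Q4) = 0.120 × 1.377 × 1.211 = 0.2001
  σ(Q3,Q4) = 0.209 × 1.405 × 1.211 = 0.3556
σ²_T = Σσ²ᵢ + 2·Σσ_ij = 7.4363 + 2 × 1.4227 = 10.2817
α = (4/3)·(1 − 7.4363/10.2817) = 0.369

Cronbach's alpha = 0.369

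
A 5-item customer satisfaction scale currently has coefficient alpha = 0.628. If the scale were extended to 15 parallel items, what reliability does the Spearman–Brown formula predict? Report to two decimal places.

Length factor m = 15/5 = 3.0000
α' = m·α / (1 + (m−1)·α)
   = 15/5 × 0.628 / (1 + (15/5 − 1) × 0.628)
   = 1.8840 / 2.2560 = 0.84

predicted reliability = 0.84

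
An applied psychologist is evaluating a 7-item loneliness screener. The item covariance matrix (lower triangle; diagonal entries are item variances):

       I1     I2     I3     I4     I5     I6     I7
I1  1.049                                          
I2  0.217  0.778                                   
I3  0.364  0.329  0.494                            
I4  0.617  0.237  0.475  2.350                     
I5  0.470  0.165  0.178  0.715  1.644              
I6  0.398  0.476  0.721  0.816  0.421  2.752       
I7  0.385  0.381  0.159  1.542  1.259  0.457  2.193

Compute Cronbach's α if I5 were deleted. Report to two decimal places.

α = 0.73

Remaining items: I1, I2, I3, I4, I6, I7 (k = 6).
sum of item variances = 1.049 + 0.778 + 0.494 + 2.350 + 2.752 + 2.193 = 9.616
σ²_total = 9.616 + 2 × 7.574 = 24.764
α (item deleted) = (6/5)·(1 − 9.616/24.764) = 0.73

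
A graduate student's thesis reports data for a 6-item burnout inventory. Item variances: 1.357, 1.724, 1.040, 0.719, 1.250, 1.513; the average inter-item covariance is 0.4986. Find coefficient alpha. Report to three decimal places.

Σσᵢ² = 1.357 + 1.724 + 1.040 + 0.719 + 1.250 + 1.513 = 7.603
Sum of the 15 distinct covariances = 15 × 0.4986 = 7.4790
total variance = Σσᵢ² + 2·Σcov = 7.603 + 2 × 7.4790 = 22.5610
α = (6/5)·(1 − 7.603/22.5610) = 0.796

α = 0.796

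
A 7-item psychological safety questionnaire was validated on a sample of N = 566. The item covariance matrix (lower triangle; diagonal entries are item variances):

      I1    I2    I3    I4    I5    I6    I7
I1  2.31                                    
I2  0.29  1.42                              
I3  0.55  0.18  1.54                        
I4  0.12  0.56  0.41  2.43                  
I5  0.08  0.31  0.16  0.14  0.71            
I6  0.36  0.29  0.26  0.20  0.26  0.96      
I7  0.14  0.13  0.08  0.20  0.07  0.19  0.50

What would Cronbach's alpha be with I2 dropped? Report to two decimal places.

α = 0.52

Remaining items: I1, I3, I4, I5, I6, I7 (k = 6).
ΣVar(i) = 2.31 + 1.54 + 2.43 + 0.71 + 0.96 + 0.50 = 8.45
total variance = 8.45 + 2 × 3.22 = 14.89
α (item deleted) = (6/5)·(1 − 8.45/14.89) = 0.52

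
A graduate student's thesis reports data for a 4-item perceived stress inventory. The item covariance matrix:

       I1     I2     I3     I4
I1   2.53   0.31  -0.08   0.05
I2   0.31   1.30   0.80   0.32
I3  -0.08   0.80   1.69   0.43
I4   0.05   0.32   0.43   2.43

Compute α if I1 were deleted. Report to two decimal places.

Remaining items: I2, I3, I4 (k = 3).
sum of item variances = 1.30 + 1.69 + 2.43 = 5.42
total variance = 5.42 + 2 × 1.55 = 8.52
α (item deleted) = (3/2)·(1 − 5.42/8.52) = 0.55

α = 0.55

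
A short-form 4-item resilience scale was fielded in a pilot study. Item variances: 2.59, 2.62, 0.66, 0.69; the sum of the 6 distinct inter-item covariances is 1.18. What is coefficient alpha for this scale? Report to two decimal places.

Σσ²ᵢ = 2.59 + 2.62 + 0.66 + 0.69 = 6.56
Sum of distinct covariances = 1.18
σ²_T = Σσ²ᵢ + 2·Σcov = 6.56 + 2 × 1.18 = 8.92
α = (4/3)·(1 − 6.56/8.92) = 0.35

coefficient alpha = 0.35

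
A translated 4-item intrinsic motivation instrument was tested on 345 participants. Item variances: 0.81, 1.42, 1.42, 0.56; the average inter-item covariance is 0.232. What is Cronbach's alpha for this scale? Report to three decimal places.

α = 0.531

Σσᵢ² = 0.81 + 1.42 + 1.42 + 0.56 = 4.21
Sum of the 6 distinct covariances = 6 × 0.232 = 1.392
σ²_total = Σσᵢ² + 2·Σcov = 4.21 + 2 × 1.392 = 6.994
α = (4/3)·(1 − 4.21/6.994) = 0.531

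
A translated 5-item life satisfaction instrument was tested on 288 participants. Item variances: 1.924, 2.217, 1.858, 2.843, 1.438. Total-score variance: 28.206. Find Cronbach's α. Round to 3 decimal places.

α = 0.794

sum of item variances = 1.924 + 2.217 + 1.858 + 2.843 + 1.438 = 10.280
α = (k/(k−1))·(1 − sum of item variances/σ²_total) = (5/4)·(1 − 10.280/28.206) = 0.794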